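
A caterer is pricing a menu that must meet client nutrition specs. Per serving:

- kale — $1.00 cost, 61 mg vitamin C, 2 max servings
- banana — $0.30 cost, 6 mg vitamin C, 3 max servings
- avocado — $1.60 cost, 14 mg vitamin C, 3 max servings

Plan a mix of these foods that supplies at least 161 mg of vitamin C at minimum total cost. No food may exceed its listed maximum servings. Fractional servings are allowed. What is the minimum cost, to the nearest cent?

Cost per mg of vitamin C: kale $0.0164, banana $0.0500, avocado $0.1143.
Take 2 servings of kale: +122.0 mg vitamin C for $2.00 (total $2.00, still need 39.0 mg).
Take 3 servings of banana: +18.0 mg vitamin C for $0.90 (total $2.90, still need 21.0 mg).
Take 1.5 servings of avocado: +21.0 mg vitamin C for $2.40 (total $5.30, still need 0.0 mg).
Greedy by cheapest-per-mg is optimal for a single linear constraint, so the minimum cost is $5.30.

$5.30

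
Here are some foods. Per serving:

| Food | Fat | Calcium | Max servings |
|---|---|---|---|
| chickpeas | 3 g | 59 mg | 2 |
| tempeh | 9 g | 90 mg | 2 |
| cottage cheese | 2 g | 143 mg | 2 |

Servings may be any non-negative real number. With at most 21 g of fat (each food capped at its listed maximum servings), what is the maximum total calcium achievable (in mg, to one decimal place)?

514.0 mg

Calcium per g fat: cottage cheese 71.5, chickpeas 19.67, tempeh 10.
Take 2 servings of cottage cheese: uses 4 g fat, +286.0 mg calcium (running total 286.0 mg).
Take 2 servings of chickpeas: uses 6 g fat, +118.0 mg calcium (running total 404.0 mg).
Take 1.222 servings of tempeh: uses 11 g fat, +110.0 mg calcium (running total 514.0 mg).
Greedy by best ratio exhausts the fat allowance optimally: 514.0 mg.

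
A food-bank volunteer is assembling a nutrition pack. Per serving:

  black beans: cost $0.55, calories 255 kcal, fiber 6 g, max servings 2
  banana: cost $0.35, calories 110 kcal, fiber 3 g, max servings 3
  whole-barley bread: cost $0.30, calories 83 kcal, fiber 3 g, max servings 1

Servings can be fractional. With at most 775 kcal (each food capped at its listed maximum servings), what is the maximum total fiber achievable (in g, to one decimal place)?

Fiber per kcal: whole-barley bread 0.03614, banana 0.02727, black beans 0.02353.
Take 1 serving of whole-barley bread: uses 83 kcal, +3.0 g fiber (running total 3.0 g).
Take 3 servings of banana: uses 330 kcal, +9.0 g fiber (running total 12.0 g).
Take 1.42 servings of black beans: uses 362 kcal, +8.5 g fiber (running total 20.5 g).
Greedy by best ratio exhausts the calories allowance optimally: 20.5 g.

20.5 g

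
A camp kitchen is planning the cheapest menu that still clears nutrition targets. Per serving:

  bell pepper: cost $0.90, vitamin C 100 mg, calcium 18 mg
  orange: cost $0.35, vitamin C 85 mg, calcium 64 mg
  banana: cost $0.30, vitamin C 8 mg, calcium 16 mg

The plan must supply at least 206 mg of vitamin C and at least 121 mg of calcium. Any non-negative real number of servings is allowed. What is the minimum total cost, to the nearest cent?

$0.85

The cheapest plan sits at a corner of the feasible region — with two constraints it uses at most two foods.
bell pepper only: max(206/100, 121/18) = 6.722 servings → $6.05.
orange only: max(206/85, 121/64) = 2.424 servings → $0.85.
banana only: max(206/8, 121/16) = 25.75 servings → $7.72.
bell pepper + orange with both tight: 0.5953 servings and 1.723 servings → $1.14.
bell pepper + banana with both tight: 1.599 servings and 5.764 servings → $3.17.
orange + banana with both targets exact would need a negative amount; discard.
Cheapest feasible corner: $0.85.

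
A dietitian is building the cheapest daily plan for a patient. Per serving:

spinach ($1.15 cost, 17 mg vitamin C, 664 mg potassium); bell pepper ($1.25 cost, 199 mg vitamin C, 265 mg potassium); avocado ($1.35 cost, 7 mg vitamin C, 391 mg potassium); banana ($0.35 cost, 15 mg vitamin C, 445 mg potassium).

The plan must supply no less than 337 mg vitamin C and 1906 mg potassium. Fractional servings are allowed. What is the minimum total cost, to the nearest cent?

An LP optimum is at a vertex; with two nutrient constraints at most two foods are used. Check each candidate.
spinach only: max(337/17, 1906/664) = 19.82 servings → $22.80.
bell pepper only: max(337/199, 1906/265) = 7.192 servings → $8.99.
avocado only: max(337/7, 1906/391) = 48.14 servings → $64.99.
banana only: max(337/15, 1906/445) = 22.47 servings → $7.86.
spinach + bell pepper with both tight: 2.272 servings and 1.499 servings → $4.49.
spinach + avocado with both targets exact would need a negative amount; discard.
spinach + banana: intersection lies outside the first quadrant.
bell pepper + avocado with both tight: 1.559 servings and 3.818 servings → $7.10.
bell pepper + banana with both tight: 1.435 servings and 3.429 servings → $2.99.
avocado + banana with both targets exact would need a negative amount; discard.
The minimum over all feasible corners is $2.99.

$2.99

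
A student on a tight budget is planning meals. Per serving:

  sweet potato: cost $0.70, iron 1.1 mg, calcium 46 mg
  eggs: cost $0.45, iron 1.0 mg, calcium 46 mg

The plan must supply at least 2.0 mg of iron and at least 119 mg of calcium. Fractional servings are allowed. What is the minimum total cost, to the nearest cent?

sweet potato only: max(2.0/1.1, 119/46) = 2.587 servings → $1.81.
eggs only: max(2.0/1.0, 119/46) = 2.587 servings → $1.16.
sweet potato + eggs: the both-tight solution has a negative serving — not a feasible corner.
The minimum over all feasible corners is $1.16.

$1.16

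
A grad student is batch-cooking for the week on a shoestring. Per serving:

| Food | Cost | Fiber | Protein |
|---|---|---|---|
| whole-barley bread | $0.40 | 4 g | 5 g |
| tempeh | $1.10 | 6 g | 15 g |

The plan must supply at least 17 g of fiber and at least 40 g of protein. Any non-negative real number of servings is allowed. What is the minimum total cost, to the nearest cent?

Check every corner: each single food scaled to meet both minima, and each pair solved so both constraints bind.
whole-barley bread only: max(17/4, 40/5) = 8 servings → $3.20.
tempeh only: max(17/6, 40/15) = 2.833 servings → $3.12.
whole-barley bread + tempeh with both tight: 0.5 servings and 2.5 servings → $2.95.
The minimum over all feasible corners is $2.95.

$2.95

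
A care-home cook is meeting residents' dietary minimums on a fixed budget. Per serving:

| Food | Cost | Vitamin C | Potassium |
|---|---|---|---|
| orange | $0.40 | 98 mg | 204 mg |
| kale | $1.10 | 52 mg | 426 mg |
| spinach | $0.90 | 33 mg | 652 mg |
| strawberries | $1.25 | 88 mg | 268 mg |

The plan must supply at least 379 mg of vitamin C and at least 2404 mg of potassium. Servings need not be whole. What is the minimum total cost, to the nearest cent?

orange only: max(379/98, 2404/204) = 11.78 servings → $4.71.
kale only: max(379/52, 2404/426) = 7.288 servings → $8.02.
spinach only: max(379/33, 2404/652) = 11.48 servings → $10.34.
strawberries only: max(379/88, 2404/268) = 8.97 servings → $11.21.
orange + kale with both tight: 1.17 servings and 5.083 servings → $6.06.
orange + spinach with both tight: 2.935 servings and 2.769 servings → $3.67.
orange + strawberries: the both-tight solution has a negative serving — not a feasible corner.
kale + spinach with both targets exact would need a negative amount; discard.
kale + strawberries with both tight: 4.67 servings and 1.547 servings → $7.07.
spinach + strawberries with both tight: 2.266 servings and 3.457 servings → $6.36.
So the least-cost plan costs $3.67.

$3.67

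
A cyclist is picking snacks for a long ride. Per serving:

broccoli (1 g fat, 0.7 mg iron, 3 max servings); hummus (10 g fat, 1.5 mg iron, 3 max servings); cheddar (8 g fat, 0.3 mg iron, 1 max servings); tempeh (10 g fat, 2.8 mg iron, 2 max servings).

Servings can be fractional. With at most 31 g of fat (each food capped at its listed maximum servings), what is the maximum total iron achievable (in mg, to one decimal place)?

8.9 mg

Iron per g fat: broccoli 0.7, tempeh 0.28, hummus 0.15, cheddar 0.0375.
Take 3 servings of broccoli: uses 3 g fat, +2.1 mg iron (running total 2.1 mg).
Take 2 servings of tempeh: uses 20 g fat, +5.6 mg iron (running total 7.7 mg).
Take 0.8 servings of hummus: uses 8 g fat, +1.2 mg iron (running total 8.9 mg).
Filling greedily by iron-per-g fat is optimal for one linear limit, giving 8.9 mg.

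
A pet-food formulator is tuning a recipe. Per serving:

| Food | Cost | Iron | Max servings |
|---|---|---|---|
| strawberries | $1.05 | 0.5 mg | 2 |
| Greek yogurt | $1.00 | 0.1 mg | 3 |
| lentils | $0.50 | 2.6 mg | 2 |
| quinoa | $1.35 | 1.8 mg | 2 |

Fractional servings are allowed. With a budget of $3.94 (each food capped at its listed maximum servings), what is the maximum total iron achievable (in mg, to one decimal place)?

Iron per dollar: lentils 5.2, quinoa 1.333, strawberries 0.4762, Greek yogurt 0.1.
Take 2 servings of lentils: spends $1.00, +5.2 mg iron (running total 5.2 mg).
Take 2 servings of quinoa: spends $2.70, +3.6 mg iron (running total 8.8 mg).
Take 0.2286 servings of strawberries: spends $0.24, +0.1 mg iron (running total 8.9 mg).
Filling greedily by iron-per-dollar is optimal for one linear limit, giving 8.9 mg.

8.9 mg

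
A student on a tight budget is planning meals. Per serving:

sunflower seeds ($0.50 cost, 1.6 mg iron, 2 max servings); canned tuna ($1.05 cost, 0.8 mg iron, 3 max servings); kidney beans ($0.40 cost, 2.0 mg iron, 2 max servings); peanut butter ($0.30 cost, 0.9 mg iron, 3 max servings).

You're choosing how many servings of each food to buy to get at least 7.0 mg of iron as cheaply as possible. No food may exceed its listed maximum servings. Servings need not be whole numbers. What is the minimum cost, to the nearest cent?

$1.74

Cost per mg of iron: kidney beans $0.2000, sunflower seeds $0.3125, peanut butter $0.3333, canned tuna $1.3125.
Take 2 servings of kidney beans: +4.0 mg iron for $0.80 (total $0.80, still need 3.0 mg).
Take 1.875 servings of sunflower seeds: +3.0 mg iron for $0.94 (total $1.74, still need 0.0 mg).
Greedy by cheapest-per-mg is optimal for a single linear constraint, so the minimum cost is $1.74.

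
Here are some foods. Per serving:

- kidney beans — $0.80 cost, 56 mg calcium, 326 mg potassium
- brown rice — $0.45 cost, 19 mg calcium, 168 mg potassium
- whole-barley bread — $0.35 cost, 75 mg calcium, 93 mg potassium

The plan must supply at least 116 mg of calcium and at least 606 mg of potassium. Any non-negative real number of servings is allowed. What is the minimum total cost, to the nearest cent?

A basic optimal solution has at most two foods positive. Try each food alone and each pair with both targets met exactly.
kidney beans only: max(116/56, 606/326) = 2.071 servings → $1.66.
brown rice only: max(116/19, 606/168) = 6.105 servings → $2.75.
whole-barley bread only: max(116/75, 606/93) = 6.516 servings → $2.28.
kidney beans + brown rice: intersection lies outside the first quadrant.
kidney beans + whole-barley bread with both tight: 1.801 servings and 0.2016 servings → $1.51.
brown rice + whole-barley bread with both tight: 3.2 servings and 0.7361 servings → $1.70.
So the least-cost plan costs $1.51.

$1.51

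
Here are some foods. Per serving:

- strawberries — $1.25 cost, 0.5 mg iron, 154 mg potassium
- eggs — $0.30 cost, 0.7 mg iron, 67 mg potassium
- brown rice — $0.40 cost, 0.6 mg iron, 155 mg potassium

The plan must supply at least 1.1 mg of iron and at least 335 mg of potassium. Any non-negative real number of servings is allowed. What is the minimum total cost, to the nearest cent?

strawberries only: max(1.1/0.5, 335/154) = 2.2 servings → $2.75.
eggs only: max(1.1/0.7, 335/67) = 5 servings → $1.50.
brown rice only: max(1.1/0.6, 335/155) = 2.161 servings → $0.86.
strawberries + eggs with both tight: 2.164 servings and 0.02557 servings → $2.71.
strawberries + brown rice with both tight: 2.047 servings and 0.1275 servings → $2.61.
eggs + brown rice: the both-tight solution has a negative serving — not a feasible corner.
Cheapest feasible corner: $0.86.

$0.86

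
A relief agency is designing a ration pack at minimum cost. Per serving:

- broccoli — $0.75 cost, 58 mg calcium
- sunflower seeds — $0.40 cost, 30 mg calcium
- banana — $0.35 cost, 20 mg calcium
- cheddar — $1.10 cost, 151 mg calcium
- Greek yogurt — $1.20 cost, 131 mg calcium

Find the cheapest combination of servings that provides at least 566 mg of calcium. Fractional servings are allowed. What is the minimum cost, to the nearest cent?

Cost per mg of calcium: cheddar $0.0073, Greek yogurt $0.0092, broccoli $0.0129, sunflower seeds $0.0133, banana $0.0175.
With no serving limits, use only cheddar: 566 mg / 151 mg = 3.748 servings × $1.10 = $4.12.

$4.12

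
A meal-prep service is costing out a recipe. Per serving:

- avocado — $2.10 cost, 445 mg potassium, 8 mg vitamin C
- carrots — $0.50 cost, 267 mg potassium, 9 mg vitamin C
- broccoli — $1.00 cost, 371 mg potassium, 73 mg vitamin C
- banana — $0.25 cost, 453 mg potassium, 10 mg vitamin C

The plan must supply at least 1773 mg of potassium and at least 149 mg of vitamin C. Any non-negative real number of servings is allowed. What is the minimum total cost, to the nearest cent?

$2.33

Compare the cost at each extreme point of the feasible region.
avocado only: max(1773/445, 149/8) = 18.62 servings → $39.11.
carrots only: max(1773/267, 149/9) = 16.56 servings → $8.28.
broccoli only: max(1773/371, 149/73) = 4.779 servings → $4.78.
banana only: max(1773/453, 149/10) = 14.9 servings → $3.73.
avocado + carrots: the both-tight solution has a negative serving — not a feasible corner.
avocado + broccoli with both tight: 2.512 servings and 1.766 servings → $7.04.
avocado + banana: the both-tight solution has a negative serving — not a feasible corner.
carrots + broccoli with both tight: 4.591 servings and 1.475 servings → $3.77.
carrots + banana: the both-tight solution has a negative serving — not a feasible corner.
broccoli + banana with both tight: 1.695 servings and 2.526 servings → $2.33.
Cheapest feasible corner: $2.33.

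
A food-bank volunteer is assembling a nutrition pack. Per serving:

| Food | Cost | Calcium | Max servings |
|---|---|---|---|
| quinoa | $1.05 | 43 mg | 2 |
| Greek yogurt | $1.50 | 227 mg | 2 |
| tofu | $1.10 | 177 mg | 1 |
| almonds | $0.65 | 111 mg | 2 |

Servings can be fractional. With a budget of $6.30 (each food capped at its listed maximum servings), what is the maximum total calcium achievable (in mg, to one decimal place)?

889.9 mg

Calcium per dollar: almonds 170.8, tofu 160.9, Greek yogurt 151.3, quinoa 40.95.
Take 2 servings of almonds: spends $1.30, +222.0 mg calcium (running total 222.0 mg).
Take 1 serving of tofu: spends $1.10, +177.0 mg calcium (running total 399.0 mg).
Take 2 servings of Greek yogurt: spends $3.00, +454.0 mg calcium (running total 853.0 mg).
Take 0.8571 servings of quinoa: spends $0.90, +36.9 mg calcium (running total 889.9 mg).
Filling greedily by calcium-per-dollar is optimal for one linear limit, giving 889.9 mg.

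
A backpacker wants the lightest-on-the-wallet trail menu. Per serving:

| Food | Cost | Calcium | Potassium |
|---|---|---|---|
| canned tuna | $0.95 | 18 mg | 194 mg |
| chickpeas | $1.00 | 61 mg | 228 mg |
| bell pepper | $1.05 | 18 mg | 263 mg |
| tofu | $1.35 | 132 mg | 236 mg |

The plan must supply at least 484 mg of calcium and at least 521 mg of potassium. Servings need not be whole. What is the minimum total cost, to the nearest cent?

$4.95

Minimising a linear cost over {calcium ≥ 484, potassium ≥ 521, servings ≥ 0} — the optimum is at a vertex, using one or two foods.
canned tuna only: max(484/18, 521/194) = 26.89 servings → $25.54.
chickpeas only: max(484/61, 521/228) = 7.934 servings → $7.93.
bell pepper only: max(484/18, 521/263) = 26.89 servings → $28.23.
tofu only: max(484/132, 521/236) = 3.667 servings → $4.95.
canned tuna + chickpeas: the both-tight solution has a negative serving — not a feasible corner.
canned tuna + bell pepper: intersection lies outside the first quadrant.
canned tuna + tofu with both targets exact would need a negative amount; discard.
chickpeas + bell pepper with both targets exact would need a negative amount; discard.
chickpeas + tofu with both targets exact would need a negative amount; discard.
bell pepper + tofu: the both-tight solution has a negative serving — not a feasible corner.
The minimum over all feasible corners is $4.95.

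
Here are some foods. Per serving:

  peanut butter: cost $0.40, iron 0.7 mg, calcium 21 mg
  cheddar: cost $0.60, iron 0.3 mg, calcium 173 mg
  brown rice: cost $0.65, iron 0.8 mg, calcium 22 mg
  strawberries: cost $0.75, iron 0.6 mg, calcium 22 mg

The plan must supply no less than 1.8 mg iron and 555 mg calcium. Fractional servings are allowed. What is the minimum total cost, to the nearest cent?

peanut butter only: max(1.8/0.7, 555/21) = 26.43 servings → $10.57.
cheddar only: max(1.8/0.3, 555/173) = 6 servings → $3.60.
brown rice only: max(1.8/0.8, 555/22) = 25.23 servings → $16.40.
strawberries only: max(1.8/0.6, 555/22) = 25.23 servings → $18.92.
peanut butter + cheddar with both tight: 1.262 servings and 3.055 servings → $2.34.
peanut butter + brown rice with both targets exact would need a negative amount; discard.
peanut butter + strawberries: the both-tight solution has a negative serving — not a feasible corner.
cheddar + brown rice with both tight: 3.068 servings and 1.099 servings → $2.56.
cheddar + strawberries with both tight: 3.019 servings and 1.491 servings → $2.93.
brown rice + strawberries: intersection lies outside the first quadrant.
The minimum over all feasible corners is $2.34.

$2.34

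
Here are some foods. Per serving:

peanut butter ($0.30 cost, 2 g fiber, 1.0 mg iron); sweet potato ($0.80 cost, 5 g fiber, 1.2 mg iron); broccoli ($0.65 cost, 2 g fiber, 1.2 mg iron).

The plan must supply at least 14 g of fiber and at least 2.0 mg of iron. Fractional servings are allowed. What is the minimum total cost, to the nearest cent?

Compare the cost at each extreme point of the feasible region.
peanut butter only: max(14/2, 2.0/1.0) = 7 servings → $2.10.
sweet potato only: max(14/5, 2.0/1.2) = 2.8 servings → $2.24.
broccoli only: max(14/2, 2.0/1.2) = 7 servings → $4.55.
peanut butter + sweet potato: intersection lies outside the first quadrant.
peanut butter + broccoli with both targets exact would need a negative amount; discard.
sweet potato + broccoli with both targets exact would need a negative amount; discard.
So the least-cost plan costs $2.10.

$2.10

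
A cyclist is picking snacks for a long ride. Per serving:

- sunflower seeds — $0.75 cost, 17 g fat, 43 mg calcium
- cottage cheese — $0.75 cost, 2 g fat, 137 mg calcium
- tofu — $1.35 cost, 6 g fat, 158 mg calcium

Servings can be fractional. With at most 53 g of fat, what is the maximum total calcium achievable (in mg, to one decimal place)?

Calcium per g fat: cottage cheese 68.5, tofu 26.33, sunflower seeds 2.529.
With no serving limits, spend the whole fat allowance on cottage cheese: 53 g / 2 g × 137 mg = 3630.5 mg.

3630.5 mg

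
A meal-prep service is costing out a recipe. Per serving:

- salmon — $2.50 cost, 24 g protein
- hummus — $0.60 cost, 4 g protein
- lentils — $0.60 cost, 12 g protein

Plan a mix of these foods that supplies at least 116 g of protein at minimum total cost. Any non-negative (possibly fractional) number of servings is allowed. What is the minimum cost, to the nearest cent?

$5.80

Cost per g of protein: lentils $0.0500, salmon $0.1042, hummus $0.1500.
With no serving limits, use only lentils: 116 g / 12 g = 9.667 servings × $0.60 = $5.80.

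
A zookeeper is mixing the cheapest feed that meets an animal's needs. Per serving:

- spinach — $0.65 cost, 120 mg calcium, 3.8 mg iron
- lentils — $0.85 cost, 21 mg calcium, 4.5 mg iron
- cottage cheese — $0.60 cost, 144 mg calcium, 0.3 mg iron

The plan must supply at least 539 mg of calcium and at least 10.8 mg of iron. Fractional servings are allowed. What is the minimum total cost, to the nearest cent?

$2.65

Two binding constraints pin down two serving amounts, so the optimal mix uses at most two foods. The candidates are each food alone (scaled to the tighter of calcium/iron) and each pair with both constraints tight.
spinach only: max(539/120, 10.8/3.8) = 4.492 servings → $2.92.
lentils only: max(539/21, 10.8/4.5) = 25.67 servings → $21.82.
cottage cheese only: max(539/144, 10.8/0.3) = 36 servings → $21.60.
spinach + lentils: the both-tight solution has a negative serving — not a feasible corner.
spinach + cottage cheese with both tight: 2.726 servings and 1.471 servings → $2.65.
lentils + cottage cheese with both tight: 2.172 servings and 3.426 servings → $3.90.
The minimum over all feasible corners is $2.65.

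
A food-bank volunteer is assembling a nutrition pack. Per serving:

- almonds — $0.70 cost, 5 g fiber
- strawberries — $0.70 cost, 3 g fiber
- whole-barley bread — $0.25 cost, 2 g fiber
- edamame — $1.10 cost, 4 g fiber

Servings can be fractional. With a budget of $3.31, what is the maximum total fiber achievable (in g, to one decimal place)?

Fiber per dollar: whole-barley bread 8, almonds 7.143, strawberries 4.286, edamame 3.636.
With no serving limits, spend the whole cost allowance on whole-barley bread: $3.31 / $0.25 × 2 g = 26.5 g.

26.5 g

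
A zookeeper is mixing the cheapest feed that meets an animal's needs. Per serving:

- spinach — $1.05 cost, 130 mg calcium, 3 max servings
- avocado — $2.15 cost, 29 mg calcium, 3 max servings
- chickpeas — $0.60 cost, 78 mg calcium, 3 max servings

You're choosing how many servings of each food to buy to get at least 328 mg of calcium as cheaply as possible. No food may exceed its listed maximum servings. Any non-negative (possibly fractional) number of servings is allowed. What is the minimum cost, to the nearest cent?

Cost per mg of calcium: chickpeas $0.0077, spinach $0.0081, avocado $0.0741.
Take 3 servings of chickpeas: +234.0 mg calcium for $1.80 (total $1.80, still need 94.0 mg).
Take 0.7231 servings of spinach: +94.0 mg calcium for $0.76 (total $2.56, still need 0.0 mg).
Greedy by cheapest-per-mg is optimal for a single linear constraint, so the minimum cost is $2.56.

$2.56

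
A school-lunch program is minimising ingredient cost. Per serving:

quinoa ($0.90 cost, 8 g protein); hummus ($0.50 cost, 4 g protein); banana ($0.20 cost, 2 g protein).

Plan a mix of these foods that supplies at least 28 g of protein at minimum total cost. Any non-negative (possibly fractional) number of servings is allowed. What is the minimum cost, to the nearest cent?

Cost per g of protein: banana $0.1000, quinoa $0.1125, hummus $0.1250.
With no serving limits, use only banana: 28 g / 2 g = 14 servings × $0.20 = $2.80.

$2.80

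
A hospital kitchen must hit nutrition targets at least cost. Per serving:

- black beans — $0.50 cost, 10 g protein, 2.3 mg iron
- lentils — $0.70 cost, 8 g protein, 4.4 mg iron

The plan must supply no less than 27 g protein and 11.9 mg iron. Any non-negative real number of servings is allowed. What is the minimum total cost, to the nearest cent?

This is a tiny linear program; its minimum lies at a vertex of the feasible set. List the vertices and price them.
black beans only: max(27/10, 11.9/2.3) = 5.174 servings → $2.59.
lentils only: max(27/8, 11.9/4.4) = 3.375 servings → $2.36.
black beans + lentils with both tight: 0.9219 servings and 2.223 servings → $2.02.
So the least-cost plan costs $2.02.

$2.02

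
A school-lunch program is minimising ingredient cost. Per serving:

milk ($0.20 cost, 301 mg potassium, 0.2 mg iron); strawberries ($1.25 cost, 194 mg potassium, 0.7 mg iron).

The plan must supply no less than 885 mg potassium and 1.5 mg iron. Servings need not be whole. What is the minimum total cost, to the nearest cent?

$1.50

This is a tiny linear program; its minimum lies at a vertex of the feasible set. List the vertices and price them.
milk only: max(885/301, 1.5/0.2) = 7.5 servings → $1.50.
strawberries only: max(885/194, 1.5/0.7) = 4.562 servings → $5.70.
milk + strawberries with both tight: 1.911 servings and 1.597 servings → $2.38.
The minimum over all feasible corners is $1.50.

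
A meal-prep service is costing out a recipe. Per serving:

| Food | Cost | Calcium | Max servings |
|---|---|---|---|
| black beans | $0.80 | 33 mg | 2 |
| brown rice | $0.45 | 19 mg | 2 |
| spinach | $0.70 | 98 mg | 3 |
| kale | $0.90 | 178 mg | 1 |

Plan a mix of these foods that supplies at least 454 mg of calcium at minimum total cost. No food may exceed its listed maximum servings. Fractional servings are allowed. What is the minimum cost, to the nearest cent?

$2.87

Cost per mg of calcium: kale $0.0051, spinach $0.0071, brown rice $0.0237, black beans $0.0242.
Take 1 serving of kale: +178.0 mg calcium for $0.90 (total $0.90, still need 276.0 mg).
Take 2.816 servings of spinach: +276.0 mg calcium for $1.97 (total $2.87, still need 0.0 mg).
Greedy by cheapest-per-mg is optimal for a single linear constraint, so the minimum cost is $2.87.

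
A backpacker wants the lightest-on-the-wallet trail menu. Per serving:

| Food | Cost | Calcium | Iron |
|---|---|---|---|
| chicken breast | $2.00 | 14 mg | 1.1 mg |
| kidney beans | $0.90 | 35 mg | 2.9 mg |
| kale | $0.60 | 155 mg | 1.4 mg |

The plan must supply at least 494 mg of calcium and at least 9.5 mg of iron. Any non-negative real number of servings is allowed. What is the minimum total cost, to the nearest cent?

$3.40

With two linear requirements the optimum uses one or two foods; enumerate the corners.
chicken breast only: max(494/14, 9.5/1.1) = 35.29 servings → $70.57.
kidney beans only: max(494/35, 9.5/2.9) = 14.11 servings → $12.70.
kale only: max(494/155, 9.5/1.4) = 6.786 servings → $4.07.
chicken breast + kidney beans: intersection lies outside the first quadrant.
chicken breast + kale with both tight: 5.175 servings and 2.72 servings → $11.98.
kidney beans + kale with both tight: 1.95 servings and 2.747 servings → $3.40.
So the least-cost plan costs $3.40.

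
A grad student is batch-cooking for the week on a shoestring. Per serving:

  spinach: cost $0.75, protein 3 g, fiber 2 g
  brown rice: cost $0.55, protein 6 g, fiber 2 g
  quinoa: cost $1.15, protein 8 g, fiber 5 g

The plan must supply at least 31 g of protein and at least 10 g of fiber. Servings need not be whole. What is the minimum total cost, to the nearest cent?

This is a tiny linear program; its minimum lies at a vertex of the feasible set. List the vertices and price them.
spinach only: max(31/3, 10/2) = 10.33 servings → $7.75.
brown rice only: max(31/6, 10/2) = 5.167 servings → $2.84.
quinoa only: max(31/8, 10/5) = 3.875 servings → $4.46.
spinach + brown rice with both targets exact would need a negative amount; discard.
spinach + quinoa: the both-tight solution has a negative serving — not a feasible corner.
brown rice + quinoa: intersection lies outside the first quadrant.
So the least-cost plan costs $2.84.

$2.84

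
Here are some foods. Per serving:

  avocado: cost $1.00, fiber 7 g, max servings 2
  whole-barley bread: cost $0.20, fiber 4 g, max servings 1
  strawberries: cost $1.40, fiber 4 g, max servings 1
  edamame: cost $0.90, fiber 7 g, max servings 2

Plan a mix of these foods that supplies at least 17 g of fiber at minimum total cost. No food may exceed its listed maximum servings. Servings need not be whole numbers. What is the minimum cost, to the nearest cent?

$1.87

Cost per g of fiber: whole-barley bread $0.0500, edamame $0.1286, avocado $0.1429, strawberries $0.3500.
Take 1 serving of whole-barley bread: +4.0 g fiber for $0.20 (total $0.20, still need 13.0 g).
Take 1.857 servings of edamame: +13.0 g fiber for $1.67 (total $1.87, still need 0.0 g).
Greedy by cheapest-per-g is optimal for a single linear constraint, so the minimum cost is $1.87.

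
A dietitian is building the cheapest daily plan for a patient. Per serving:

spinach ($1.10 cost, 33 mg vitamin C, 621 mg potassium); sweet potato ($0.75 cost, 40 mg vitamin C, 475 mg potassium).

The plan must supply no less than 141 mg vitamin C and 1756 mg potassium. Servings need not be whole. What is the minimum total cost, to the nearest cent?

Compare the cost at each extreme point of the feasible region.
spinach only: max(141/33, 1756/621) = 4.273 servings → $4.70.
sweet potato only: max(141/40, 1756/475) = 3.697 servings → $2.77.
spinach + sweet potato with both tight: 0.3562 servings and 3.231 servings → $2.82.
The minimum over all feasible corners is $2.77.

$2.77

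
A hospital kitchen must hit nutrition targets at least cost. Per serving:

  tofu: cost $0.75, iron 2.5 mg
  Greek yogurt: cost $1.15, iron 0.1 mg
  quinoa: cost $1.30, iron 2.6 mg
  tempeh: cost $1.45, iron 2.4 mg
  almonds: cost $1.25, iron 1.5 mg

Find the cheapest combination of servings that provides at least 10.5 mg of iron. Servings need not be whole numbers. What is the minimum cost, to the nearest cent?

Cost per mg of iron: tofu $0.3000, quinoa $0.5000, tempeh $0.6042, almonds $0.8333, Greek yogurt $11.5000.
With no serving limits, use only tofu: 10.5 mg / 2.5 mg = 4.2 servings × $0.75 = $3.15.

$3.15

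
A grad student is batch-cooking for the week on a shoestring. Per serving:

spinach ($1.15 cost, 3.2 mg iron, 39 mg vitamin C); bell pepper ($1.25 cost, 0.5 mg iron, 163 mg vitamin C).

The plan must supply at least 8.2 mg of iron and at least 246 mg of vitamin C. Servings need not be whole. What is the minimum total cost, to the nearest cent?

At the optimum either one food covers both requirements or two foods hit both targets exactly; no other combination can be cheaper.
spinach only: max(8.2/3.2, 246/39) = 6.308 servings → $7.25.
bell pepper only: max(8.2/0.5, 246/163) = 16.4 servings → $20.50.
spinach + bell pepper with both tight: 2.417 servings and 0.9309 servings → $3.94.
Cheapest feasible corner: $3.94.

$3.94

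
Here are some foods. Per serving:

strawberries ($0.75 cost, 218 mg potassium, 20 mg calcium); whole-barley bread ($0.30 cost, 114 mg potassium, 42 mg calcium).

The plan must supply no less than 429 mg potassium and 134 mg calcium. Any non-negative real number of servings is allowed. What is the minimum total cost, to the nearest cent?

$1.13

The cheapest plan sits at a corner of the feasible region — with two constraints it uses at most two foods.
strawberries only: max(429/218, 134/20) = 6.7 servings → $5.03.
whole-barley bread only: max(429/114, 134/42) = 3.763 servings → $1.13.
strawberries + whole-barley bread with both tight: 0.3988 servings and 3.001 servings → $1.20.
The minimum over all feasible corners is $1.13.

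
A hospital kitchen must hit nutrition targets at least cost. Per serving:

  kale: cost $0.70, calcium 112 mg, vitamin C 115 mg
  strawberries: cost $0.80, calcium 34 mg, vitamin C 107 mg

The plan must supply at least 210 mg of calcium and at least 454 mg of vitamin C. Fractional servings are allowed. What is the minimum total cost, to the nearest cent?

With two linear requirements the optimum uses one or two foods; enumerate the corners.
kale only: max(210/112, 454/115) = 3.948 servings → $2.76.
strawberries only: max(210/34, 454/107) = 6.176 servings → $4.94.
kale + strawberries with both tight: 0.8712 servings and 3.307 servings → $3.26.
The minimum over all feasible corners is $2.76.

$2.76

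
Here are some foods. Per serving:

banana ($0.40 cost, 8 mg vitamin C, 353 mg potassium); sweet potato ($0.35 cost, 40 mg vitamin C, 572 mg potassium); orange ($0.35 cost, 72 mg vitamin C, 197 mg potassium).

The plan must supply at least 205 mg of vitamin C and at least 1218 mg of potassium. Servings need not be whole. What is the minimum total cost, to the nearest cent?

$1.22

Two binding constraints pin down two serving amounts, so the optimal mix uses at most two foods. The candidates are each food alone (scaled to the tighter of vitamin C/potassium) and each pair with both constraints tight.
banana only: max(205/8, 1218/353) = 25.62 servings → $10.25.
sweet potato only: max(205/40, 1218/572) = 5.125 servings → $1.79.
orange only: max(205/72, 1218/197) = 6.183 servings → $2.16.
banana + sweet potato: intersection lies outside the first quadrant.
banana + orange with both tight: 1.985 servings and 2.627 servings → $1.71.
sweet potato + orange with both tight: 1.421 servings and 2.058 servings → $1.22.
The minimum over all feasible corners is $1.22.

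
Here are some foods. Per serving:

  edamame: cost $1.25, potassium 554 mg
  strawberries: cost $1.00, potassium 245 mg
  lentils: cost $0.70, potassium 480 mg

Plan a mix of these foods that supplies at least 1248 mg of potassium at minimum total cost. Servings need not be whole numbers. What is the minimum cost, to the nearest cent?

Cost per mg of potassium: lentils $0.0015, edamame $0.0023, strawberries $0.0041.
With no serving limits, use only lentils: 1248 mg / 480 mg = 2.6 servings × $0.70 = $1.82.

$1.82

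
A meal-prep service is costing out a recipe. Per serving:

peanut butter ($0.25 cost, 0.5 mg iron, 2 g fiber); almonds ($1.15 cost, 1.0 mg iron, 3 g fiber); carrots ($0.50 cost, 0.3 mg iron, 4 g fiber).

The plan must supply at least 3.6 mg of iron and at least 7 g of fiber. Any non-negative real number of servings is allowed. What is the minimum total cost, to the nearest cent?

Compare the cost at each extreme point of the feasible region.
peanut butter only: max(3.6/0.5, 7/2) = 7.2 servings → $1.80.
almonds only: max(3.6/1.0, 7/3) = 3.6 servings → $4.14.
carrots only: max(3.6/0.3, 7/4) = 12 servings → $6.00.
peanut butter + almonds: intersection lies outside the first quadrant.
peanut butter + carrots: intersection lies outside the first quadrant.
almonds + carrots: the both-tight solution has a negative serving — not a feasible corner.
The minimum over all feasible corners is $1.80.

$1.80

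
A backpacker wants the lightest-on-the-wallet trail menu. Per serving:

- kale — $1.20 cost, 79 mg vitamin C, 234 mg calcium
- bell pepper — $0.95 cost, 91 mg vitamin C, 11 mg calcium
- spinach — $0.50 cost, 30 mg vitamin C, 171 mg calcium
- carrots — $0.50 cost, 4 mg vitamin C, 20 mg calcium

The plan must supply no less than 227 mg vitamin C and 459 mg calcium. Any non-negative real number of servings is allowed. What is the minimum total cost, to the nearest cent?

$2.85

An LP optimum is at a vertex; with two nutrient constraints at most two foods are used. Check each candidate.
kale only: max(227/79, 459/234) = 2.873 servings → $3.45.
bell pepper only: max(227/91, 459/11) = 41.73 servings → $39.64.
spinach only: max(227/30, 459/171) = 7.567 servings → $3.78.
carrots only: max(227/4, 459/20) = 56.75 servings → $28.38.
kale + bell pepper with both tight: 1.923 servings and 0.8253 servings → $3.09.
kale + spinach: intersection lies outside the first quadrant.
kale + carrots with both targets exact would need a negative amount; discard.
bell pepper + spinach with both tight: 1.644 servings and 2.578 servings → $2.85.
bell pepper + carrots with both tight: 1.523 servings and 22.11 servings → $12.50.
spinach + carrots: intersection lies outside the first quadrant.
So the least-cost plan costs $2.85.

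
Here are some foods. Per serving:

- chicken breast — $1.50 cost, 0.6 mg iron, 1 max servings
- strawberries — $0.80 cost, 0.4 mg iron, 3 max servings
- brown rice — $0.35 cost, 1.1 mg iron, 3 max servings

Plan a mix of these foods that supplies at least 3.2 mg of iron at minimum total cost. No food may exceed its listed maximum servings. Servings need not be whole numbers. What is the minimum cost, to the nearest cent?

Cost per mg of iron: brown rice $0.3182, strawberries $2.0000, chicken breast $2.5000.
Take 2.909 servings of brown rice: +3.2 mg iron for $1.02 (total $1.02, still need 0.0 mg).
Greedy by cheapest-per-mg is optimal for a single linear constraint, so the minimum cost is $1.02.

$1.02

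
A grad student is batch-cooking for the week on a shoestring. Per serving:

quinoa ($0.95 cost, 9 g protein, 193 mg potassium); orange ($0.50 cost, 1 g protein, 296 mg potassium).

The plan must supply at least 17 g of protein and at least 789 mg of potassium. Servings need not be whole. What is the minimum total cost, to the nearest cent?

At the optimum either one food covers both requirements or two foods hit both targets exactly; no other combination can be cheaper.
quinoa only: max(17/9, 789/193) = 4.088 servings → $3.88.
orange only: max(17/1, 789/296) = 17 servings → $8.50.
quinoa + orange with both tight: 1.717 servings and 1.546 servings → $2.40.
Cheapest feasible corner: $2.40.

$2.40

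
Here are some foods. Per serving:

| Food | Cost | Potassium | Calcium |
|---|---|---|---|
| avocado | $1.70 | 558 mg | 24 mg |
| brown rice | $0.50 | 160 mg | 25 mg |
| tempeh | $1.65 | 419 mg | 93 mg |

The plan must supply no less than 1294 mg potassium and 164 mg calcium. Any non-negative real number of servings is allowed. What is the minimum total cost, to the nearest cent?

Minimising a linear cost over {potassium ≥ 1294, calcium ≥ 164, servings ≥ 0} — the optimum is at a vertex, using one or two foods.
avocado only: max(1294/558, 164/24) = 6.833 servings → $11.62.
brown rice only: max(1294/160, 164/25) = 8.088 servings → $4.04.
tempeh only: max(1294/419, 164/93) = 3.088 servings → $5.10.
avocado + brown rice with both tight: 0.6044 servings and 5.98 servings → $4.02.
avocado + tempeh with both tight: 1.234 servings and 1.445 servings → $4.48.
brown rice + tempeh: intersection lies outside the first quadrant.
So the least-cost plan costs $4.02.

$4.02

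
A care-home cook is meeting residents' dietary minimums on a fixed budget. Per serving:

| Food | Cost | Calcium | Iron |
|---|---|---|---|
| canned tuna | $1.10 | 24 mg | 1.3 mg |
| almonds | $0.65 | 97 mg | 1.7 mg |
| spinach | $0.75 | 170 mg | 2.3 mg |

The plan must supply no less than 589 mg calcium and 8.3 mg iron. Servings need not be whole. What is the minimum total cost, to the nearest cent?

$2.71

A basic optimal solution has at most two foods positive. Try each food alone and each pair with both targets met exactly.
canned tuna only: max(589/24, 8.3/1.3) = 24.54 servings → $27.00.
almonds only: max(589/97, 8.3/1.7) = 6.072 servings → $3.95.
spinach only: max(589/170, 8.3/2.3) = 3.609 servings → $2.71.
canned tuna + almonds with both targets exact would need a negative amount; discard.
canned tuna + spinach with both tight: 0.3396 servings and 3.417 servings → $2.94.
almonds + spinach with both tight: 0.8543 servings and 2.977 servings → $2.79.
The minimum over all feasible corners is $2.71.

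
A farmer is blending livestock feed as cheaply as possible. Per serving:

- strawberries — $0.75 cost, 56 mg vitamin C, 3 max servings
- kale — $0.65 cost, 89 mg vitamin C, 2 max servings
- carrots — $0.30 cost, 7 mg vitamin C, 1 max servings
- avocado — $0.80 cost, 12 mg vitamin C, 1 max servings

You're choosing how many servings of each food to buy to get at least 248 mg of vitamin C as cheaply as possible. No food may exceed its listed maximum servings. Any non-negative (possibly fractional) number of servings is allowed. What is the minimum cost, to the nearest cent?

$2.24

Cost per mg of vitamin C: kale $0.0073, strawberries $0.0134, carrots $0.0429, avocado $0.0667.
Take 2 servings of kale: +178.0 mg vitamin C for $1.30 (total $1.30, still need 70.0 mg).
Take 1.25 servings of strawberries: +70.0 mg vitamin C for $0.94 (total $2.24, still need 0.0 mg).
Filling from the cheapest source first is optimal under one linear minimum: $2.24.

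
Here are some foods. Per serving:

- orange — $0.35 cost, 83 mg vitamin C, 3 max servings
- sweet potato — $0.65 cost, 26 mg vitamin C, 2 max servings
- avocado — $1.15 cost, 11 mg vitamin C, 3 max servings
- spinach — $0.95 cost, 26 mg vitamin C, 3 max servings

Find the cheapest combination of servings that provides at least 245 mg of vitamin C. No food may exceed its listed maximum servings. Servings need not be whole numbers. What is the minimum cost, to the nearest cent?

$1.03

Cost per mg of vitamin C: orange $0.0042, sweet potato $0.0250, spinach $0.0365, avocado $0.1045.
Take 2.952 servings of orange: +245.0 mg vitamin C for $1.03 (total $1.03, still need 0.0 mg).
Greedy by cheapest-per-mg is optimal for a single linear constraint, so the minimum cost is $1.03.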